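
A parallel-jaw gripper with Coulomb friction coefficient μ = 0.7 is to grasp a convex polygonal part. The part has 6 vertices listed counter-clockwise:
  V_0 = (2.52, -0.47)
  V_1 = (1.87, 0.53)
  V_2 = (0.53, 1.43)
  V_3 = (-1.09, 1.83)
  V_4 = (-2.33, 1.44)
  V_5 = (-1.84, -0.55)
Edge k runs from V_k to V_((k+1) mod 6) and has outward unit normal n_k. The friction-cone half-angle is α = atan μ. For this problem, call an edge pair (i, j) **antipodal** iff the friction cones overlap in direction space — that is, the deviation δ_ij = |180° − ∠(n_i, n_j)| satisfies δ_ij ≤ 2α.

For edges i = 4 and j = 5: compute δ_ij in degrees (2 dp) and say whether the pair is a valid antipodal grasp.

δ = 102.78°, invalid

α = atan 0.7 = 34.99°;  2α = 69.98°
edge 4: e_4 = (+0.49, -1.99);  n_4 = (-0.9710, -0.2391)
edge 5: e_5 = (+4.36, +0.08);  n_5 = (+0.0183, -0.9998)
∠(n_4, n_5) = 77.22°
δ = |180° − 77.22°| = 102.78°
102.78° > 2α = 69.98°  →  invalid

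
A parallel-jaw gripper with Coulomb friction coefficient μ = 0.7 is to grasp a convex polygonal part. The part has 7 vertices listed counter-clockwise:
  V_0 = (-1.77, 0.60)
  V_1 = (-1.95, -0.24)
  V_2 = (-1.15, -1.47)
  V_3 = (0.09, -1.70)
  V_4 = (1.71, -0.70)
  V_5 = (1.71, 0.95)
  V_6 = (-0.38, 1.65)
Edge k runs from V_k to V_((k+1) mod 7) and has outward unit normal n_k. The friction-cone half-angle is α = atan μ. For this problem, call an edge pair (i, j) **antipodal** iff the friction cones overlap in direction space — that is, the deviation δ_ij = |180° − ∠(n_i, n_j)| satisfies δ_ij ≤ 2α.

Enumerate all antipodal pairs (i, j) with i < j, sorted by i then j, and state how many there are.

count = 9; pairs: (0,3), (0,4), (1,4), (1,5), (2,5), (2,6), (3,5), (3,6), (4,6)

α = atan 0.7 = 34.99°;  2α = 69.98°
n_0 = (-0.9778, +0.2095)
n_1 = (-0.8383, -0.5452)
n_2 = (-0.1824, -0.9832)
n_3 = (+0.5253, -0.8509)
n_4 = (+1.0000, -0.0000)
n_5 = (+0.3176, +0.9482)
n_6 = (-0.6028, +0.7979)
  (0,1): δ = 134.87°  ·
  (0,2): δ = 88.41°  ·
  (0,3): δ = 46.22°  ✓
  (0,4): δ = 12.09°  ✓
  (0,5): δ = 83.58°  ·
  (0,6): δ = 139.16°  ·
  (1,2): δ = 133.55°  ·
  (1,3): δ = 91.35°  ·
  (1,4): δ = 33.04°  ✓
  (1,5): δ = 38.44°  ✓
  (1,6): δ = 94.03°  ·
  (2,3): δ = 137.81°  ·
  (2,4): δ = 79.49°  ·
  (2,5): δ = 8.01°  ✓
  (2,6): δ = 47.58°  ✓
  (3,4): δ = 121.69°  ·
  (3,5): δ = 50.20°  ✓
  (3,6): δ = 5.38°  ✓
  (4,5): δ = 108.52°  ·
  (4,6): δ = 52.93°  ✓
  (5,6): δ = 124.42°  ·
antipodal pairs: 9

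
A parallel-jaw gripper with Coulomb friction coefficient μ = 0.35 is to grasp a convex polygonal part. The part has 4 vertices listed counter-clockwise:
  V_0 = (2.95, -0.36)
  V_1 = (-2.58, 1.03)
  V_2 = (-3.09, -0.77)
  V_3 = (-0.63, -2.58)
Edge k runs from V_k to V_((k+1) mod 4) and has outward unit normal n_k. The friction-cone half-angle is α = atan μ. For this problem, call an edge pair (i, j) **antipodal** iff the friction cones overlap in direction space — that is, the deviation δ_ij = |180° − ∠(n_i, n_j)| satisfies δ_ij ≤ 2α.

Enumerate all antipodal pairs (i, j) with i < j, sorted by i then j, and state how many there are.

count = 1; pairs: (0,2)

α = atan 0.35 = 19.29°;  2α = 38.58°
n_0 = (+0.2438, +0.9698)
n_1 = (-0.9621, +0.2726)
n_2 = (-0.5926, -0.8055)
n_3 = (+0.5270, -0.8499)
  (0,1): δ = 91.71°  ·
  (0,2): δ = 22.24°  ✓
  (0,3): δ = 45.91°  ·
  (1,2): δ = 110.53°  ·
  (1,3): δ = 42.38°  ·
  (2,3): δ = 111.85°  ·
antipodal pairs: 1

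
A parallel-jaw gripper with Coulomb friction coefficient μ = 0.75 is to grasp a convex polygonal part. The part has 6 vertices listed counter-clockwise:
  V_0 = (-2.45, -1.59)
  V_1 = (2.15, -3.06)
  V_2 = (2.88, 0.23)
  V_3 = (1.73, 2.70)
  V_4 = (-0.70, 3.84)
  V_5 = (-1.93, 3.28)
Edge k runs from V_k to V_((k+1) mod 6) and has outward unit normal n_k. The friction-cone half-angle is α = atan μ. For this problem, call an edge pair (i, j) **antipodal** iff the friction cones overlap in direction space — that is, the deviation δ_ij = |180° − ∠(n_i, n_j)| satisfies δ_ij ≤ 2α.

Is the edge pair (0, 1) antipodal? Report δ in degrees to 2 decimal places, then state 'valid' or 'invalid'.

δ = 84.79°, invalid

α = atan 0.75 = 36.87°;  2α = 73.74°
edge 0: e_0 = (+4.60, -1.47);  n_0 = (-0.3044, -0.9525)
edge 1: e_1 = (+0.73, +3.29);  n_1 = (+0.9763, -0.2166)
∠(n_0, n_1) = 95.21°
δ = |180° − 95.21°| = 84.79°
84.79° > 2α = 73.74°  →  invalid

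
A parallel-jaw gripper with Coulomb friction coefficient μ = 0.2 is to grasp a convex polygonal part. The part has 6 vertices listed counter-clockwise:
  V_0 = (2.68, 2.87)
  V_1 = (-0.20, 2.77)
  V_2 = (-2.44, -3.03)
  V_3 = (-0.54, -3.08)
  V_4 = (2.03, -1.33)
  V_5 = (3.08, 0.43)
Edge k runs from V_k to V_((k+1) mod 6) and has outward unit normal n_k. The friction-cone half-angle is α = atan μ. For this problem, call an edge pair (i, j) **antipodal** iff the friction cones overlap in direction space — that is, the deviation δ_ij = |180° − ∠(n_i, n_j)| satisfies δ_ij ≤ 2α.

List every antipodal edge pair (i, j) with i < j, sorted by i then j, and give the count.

α = atan 0.2 = 11.31°;  2α = 22.62°
n_0 = (-0.0347, +0.9994)
n_1 = (-0.9328, +0.3603)
n_2 = (-0.0263, -0.9997)
n_3 = (+0.5628, -0.8266)
n_4 = (+0.8588, -0.5123)
n_5 = (+0.9868, +0.1618)
  (0,1): δ = 113.11°  ·
  (0,2): δ = 3.50°  ✓
  (0,3): δ = 32.26°  ·
  (0,4): δ = 57.19°  ·
  (0,5): δ = 97.32°  ·
  (1,2): δ = 70.39°  ·
  (1,3): δ = 34.63°  ·
  (1,4): δ = 9.70°  ✓
  (1,5): δ = 30.43°  ·
  (2,3): δ = 144.24°  ·
  (2,4): δ = 119.31°  ·
  (2,5): δ = 79.18°  ·
  (3,4): δ = 155.07°  ·
  (3,5): δ = 114.94°  ·
  (4,5): δ = 139.87°  ·
antipodal pairs: 2

count = 2; pairs: (0,2), (1,4)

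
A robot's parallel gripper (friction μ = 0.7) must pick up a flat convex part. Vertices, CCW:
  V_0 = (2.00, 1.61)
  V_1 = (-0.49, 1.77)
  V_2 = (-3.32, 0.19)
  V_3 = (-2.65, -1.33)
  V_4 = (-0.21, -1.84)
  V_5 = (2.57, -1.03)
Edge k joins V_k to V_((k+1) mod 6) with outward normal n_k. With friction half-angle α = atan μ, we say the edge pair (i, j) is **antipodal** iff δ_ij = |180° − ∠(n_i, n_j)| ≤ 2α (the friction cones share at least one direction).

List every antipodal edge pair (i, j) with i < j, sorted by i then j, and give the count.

count = 7; pairs: (0,2), (0,3), (0,4), (1,3), (1,4), (2,5), (3,5)

α = atan 0.7 = 34.99°;  2α = 69.98°
n_0 = (+0.0641, +0.9979)
n_1 = (-0.4875, +0.8731)
n_2 = (-0.9150, -0.4033)
n_3 = (-0.2046, -0.9788)
n_4 = (+0.2797, -0.9601)
n_5 = (+0.9775, +0.2110)
  (0,1): δ = 147.15°  ·
  (0,2): δ = 62.54°  ✓
  (0,3): δ = 8.13°  ✓
  (0,4): δ = 19.92°  ✓
  (0,5): δ = 105.86°  ·
  (1,2): δ = 95.39°  ·
  (1,3): δ = 40.98°  ✓
  (1,4): δ = 12.93°  ✓
  (1,5): δ = 73.01°  ·
  (2,3): δ = 125.59°  ·
  (2,4): δ = 97.54°  ·
  (2,5): δ = 11.60°  ✓
  (3,4): δ = 151.95°  ·
  (3,5): δ = 66.01°  ✓
  (4,5): δ = 94.06°  ·
antipodal pairs: 7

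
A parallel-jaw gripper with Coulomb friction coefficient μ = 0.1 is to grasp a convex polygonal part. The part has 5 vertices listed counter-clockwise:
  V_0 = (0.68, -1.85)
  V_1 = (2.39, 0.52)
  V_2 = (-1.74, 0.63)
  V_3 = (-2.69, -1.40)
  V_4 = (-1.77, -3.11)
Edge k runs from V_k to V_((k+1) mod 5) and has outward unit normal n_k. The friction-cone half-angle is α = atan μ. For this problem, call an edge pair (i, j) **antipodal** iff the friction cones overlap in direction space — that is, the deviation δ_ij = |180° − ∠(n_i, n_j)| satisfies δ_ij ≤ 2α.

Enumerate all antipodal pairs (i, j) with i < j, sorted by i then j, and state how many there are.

count = 1; pairs: (0,2)

α = atan 0.1 = 5.71°;  2α = 11.42°
n_0 = (+0.8109, -0.5851)
n_1 = (+0.0266, +0.9996)
n_2 = (-0.9057, +0.4239)
n_3 = (-0.8806, -0.4738)
n_4 = (+0.4573, -0.8893)
  (0,1): δ = 55.71°  ·
  (0,2): δ = 10.73°  ✓
  (0,3): δ = 64.09°  ·
  (0,4): δ = 153.03°  ·
  (1,2): δ = 113.55°  ·
  (1,3): δ = 60.19°  ·
  (1,4): δ = 28.74°  ·
  (2,3): δ = 126.64°  ·
  (2,4): δ = 37.71°  ·
  (3,4): δ = 91.06°  ·
antipodal pairs: 1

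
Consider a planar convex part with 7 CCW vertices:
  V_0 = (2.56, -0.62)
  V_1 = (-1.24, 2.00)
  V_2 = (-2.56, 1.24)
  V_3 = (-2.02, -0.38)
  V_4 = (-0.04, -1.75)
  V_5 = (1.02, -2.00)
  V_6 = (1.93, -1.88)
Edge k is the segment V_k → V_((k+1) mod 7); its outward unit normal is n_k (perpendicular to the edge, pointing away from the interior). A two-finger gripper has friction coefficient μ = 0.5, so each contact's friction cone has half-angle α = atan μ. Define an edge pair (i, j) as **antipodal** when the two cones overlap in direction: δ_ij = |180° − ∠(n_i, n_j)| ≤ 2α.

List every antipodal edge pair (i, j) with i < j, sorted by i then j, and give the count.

α = atan 0.5 = 26.57°;  2α = 53.13°
n_0 = (+0.5676, +0.8233)
n_1 = (-0.4990, +0.8666)
n_2 = (-0.9487, -0.3162)
n_3 = (-0.5690, -0.8223)
n_4 = (-0.2296, -0.9733)
n_5 = (+0.1307, -0.9914)
n_6 = (+0.8944, -0.4472)
  (0,1): δ = 115.48°  ·
  (0,2): δ = 36.98°  ✓
  (0,3): δ = 0.09°  ✓
  (0,4): δ = 21.31°  ✓
  (0,5): δ = 42.10°  ✓
  (0,6): δ = 98.02°  ·
  (1,2): δ = 101.50°  ·
  (1,3): δ = 64.61°  ·
  (1,4): δ = 43.20°  ✓
  (1,5): δ = 22.42°  ✓
  (1,6): δ = 33.50°  ✓
  (2,3): δ = 143.12°  ·
  (2,4): δ = 121.71°  ·
  (2,5): δ = 100.92°  ·
  (2,6): δ = 45.00°  ✓
  (3,4): δ = 158.59°  ·
  (3,5): δ = 137.81°  ·
  (3,6): δ = 81.88°  ·
  (4,5): δ = 159.22°  ·
  (4,6): δ = 103.29°  ·
  (5,6): δ = 124.08°  ·
antipodal pairs: 8

count = 8; pairs: (0,2), (0,3), (0,4), (0,5), (1,4), (1,5), (1,6), (2,6)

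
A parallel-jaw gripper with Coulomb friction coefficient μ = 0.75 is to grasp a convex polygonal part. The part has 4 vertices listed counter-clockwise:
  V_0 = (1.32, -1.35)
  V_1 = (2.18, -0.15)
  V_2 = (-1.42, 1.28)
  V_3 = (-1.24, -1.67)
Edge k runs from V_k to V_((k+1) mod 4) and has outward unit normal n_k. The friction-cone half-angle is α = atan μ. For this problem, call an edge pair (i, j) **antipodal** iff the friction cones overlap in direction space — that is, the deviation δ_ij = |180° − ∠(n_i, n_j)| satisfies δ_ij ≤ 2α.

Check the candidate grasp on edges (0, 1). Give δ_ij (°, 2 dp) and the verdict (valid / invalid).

δ = 76.04°, invalid

α = atan 0.75 = 36.87°;  2α = 73.74°
edge 0: e_0 = (+0.86, +1.20);  n_0 = (+0.8128, -0.5825)
edge 1: e_1 = (-3.60, +1.43);  n_1 = (+0.3692, +0.9294)
∠(n_0, n_1) = 103.96°
δ = |180° − 103.96°| = 76.04°
76.04° > 2α = 73.74°  →  invalid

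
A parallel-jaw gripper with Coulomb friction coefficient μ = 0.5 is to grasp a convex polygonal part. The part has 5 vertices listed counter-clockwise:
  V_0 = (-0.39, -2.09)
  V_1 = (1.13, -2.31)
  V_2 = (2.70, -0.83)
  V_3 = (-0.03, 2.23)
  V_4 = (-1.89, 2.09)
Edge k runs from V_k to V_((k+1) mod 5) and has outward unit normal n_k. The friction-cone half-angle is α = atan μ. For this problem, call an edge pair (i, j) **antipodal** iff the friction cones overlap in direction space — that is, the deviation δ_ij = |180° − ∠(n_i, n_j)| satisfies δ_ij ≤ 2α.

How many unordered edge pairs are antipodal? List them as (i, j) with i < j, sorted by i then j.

α = atan 0.5 = 26.57°;  2α = 53.13°
n_0 = (-0.1432, -0.9897)
n_1 = (+0.6859, -0.7277)
n_2 = (+0.7462, +0.6657)
n_3 = (-0.0751, +0.9972)
n_4 = (-0.9412, -0.3378)
  (0,1): δ = 128.45°  ·
  (0,2): δ = 40.03°  ✓
  (0,3): δ = 12.54°  ✓
  (0,4): δ = 117.98°  ·
  (1,2): δ = 91.57°  ·
  (1,3): δ = 39.01°  ✓
  (1,4): δ = 66.43°  ·
  (2,3): δ = 127.43°  ·
  (2,4): δ = 22.00°  ✓
  (3,4): δ = 74.56°  ·
antipodal pairs: 4

count = 4; pairs: (0,2), (0,3), (1,3), (2,4)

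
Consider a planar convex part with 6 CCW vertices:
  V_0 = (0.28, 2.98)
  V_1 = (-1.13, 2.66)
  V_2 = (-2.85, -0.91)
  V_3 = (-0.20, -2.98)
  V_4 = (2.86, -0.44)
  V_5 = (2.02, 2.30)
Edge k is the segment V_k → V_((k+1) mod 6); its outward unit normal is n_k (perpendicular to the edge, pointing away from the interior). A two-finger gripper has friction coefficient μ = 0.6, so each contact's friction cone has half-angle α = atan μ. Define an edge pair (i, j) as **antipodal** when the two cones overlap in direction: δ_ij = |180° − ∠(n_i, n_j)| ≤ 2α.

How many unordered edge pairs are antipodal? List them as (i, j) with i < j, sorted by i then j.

count = 7; pairs: (0,2), (0,3), (1,3), (1,4), (2,4), (2,5), (3,5)

α = atan 0.6 = 30.96°;  2α = 61.93°
n_0 = (-0.2213, +0.9752)
n_1 = (-0.9009, +0.4340)
n_2 = (-0.6156, -0.7881)
n_3 = (+0.6387, -0.7695)
n_4 = (+0.9561, +0.2931)
n_5 = (+0.3640, +0.9314)
  (0,1): δ = 128.51°  ·
  (0,2): δ = 50.78°  ✓
  (0,3): δ = 26.91°  ✓
  (0,4): δ = 94.26°  ·
  (0,5): δ = 145.87°  ·
  (1,2): δ = 102.27°  ·
  (1,3): δ = 24.58°  ✓
  (1,4): δ = 42.77°  ✓
  (1,5): δ = 94.38°  ·
  (2,3): δ = 102.31°  ·
  (2,4): δ = 34.96°  ✓
  (2,5): δ = 16.65°  ✓
  (3,4): δ = 112.65°  ·
  (3,5): δ = 61.04°  ✓
  (4,5): δ = 128.39°  ·
antipodal pairs: 7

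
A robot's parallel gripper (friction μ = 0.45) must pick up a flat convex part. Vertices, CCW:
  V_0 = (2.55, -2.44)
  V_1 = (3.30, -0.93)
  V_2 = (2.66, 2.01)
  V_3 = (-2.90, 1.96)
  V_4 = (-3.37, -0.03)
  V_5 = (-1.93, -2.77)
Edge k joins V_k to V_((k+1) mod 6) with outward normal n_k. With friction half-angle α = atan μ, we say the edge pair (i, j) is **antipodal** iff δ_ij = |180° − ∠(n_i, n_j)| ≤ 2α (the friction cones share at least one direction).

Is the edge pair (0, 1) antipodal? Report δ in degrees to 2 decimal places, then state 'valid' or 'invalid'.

δ = 141.31°, invalid

α = atan 0.45 = 24.23°;  2α = 48.46°
edge 0: e_0 = (+0.75, +1.51);  n_0 = (+0.8956, -0.4448)
edge 1: e_1 = (-0.64, +2.94);  n_1 = (+0.9771, +0.2127)
∠(n_0, n_1) = 38.69°
δ = |180° − 38.69°| = 141.31°
141.31° > 2α = 48.46°  →  invalid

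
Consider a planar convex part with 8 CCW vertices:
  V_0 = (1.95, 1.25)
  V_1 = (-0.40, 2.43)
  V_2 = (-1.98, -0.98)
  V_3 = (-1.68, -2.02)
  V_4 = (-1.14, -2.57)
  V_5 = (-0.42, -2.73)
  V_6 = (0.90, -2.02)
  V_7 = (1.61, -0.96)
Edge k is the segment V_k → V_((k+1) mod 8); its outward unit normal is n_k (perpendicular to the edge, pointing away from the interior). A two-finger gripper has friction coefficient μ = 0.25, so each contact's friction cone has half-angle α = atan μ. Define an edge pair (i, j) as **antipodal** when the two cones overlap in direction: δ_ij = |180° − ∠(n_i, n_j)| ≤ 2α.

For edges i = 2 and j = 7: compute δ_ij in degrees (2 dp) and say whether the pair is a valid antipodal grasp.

δ = 24.84°, valid

α = atan 0.25 = 14.04°;  2α = 28.07°
edge 2: e_2 = (+0.30, -1.04);  n_2 = (-0.9608, -0.2772)
edge 7: e_7 = (+0.34, +2.21);  n_7 = (+0.9884, -0.1521)
∠(n_2, n_7) = 155.16°
δ = |180° − 155.16°| = 24.84°
24.84° ≤ 2α = 28.07°  →  valid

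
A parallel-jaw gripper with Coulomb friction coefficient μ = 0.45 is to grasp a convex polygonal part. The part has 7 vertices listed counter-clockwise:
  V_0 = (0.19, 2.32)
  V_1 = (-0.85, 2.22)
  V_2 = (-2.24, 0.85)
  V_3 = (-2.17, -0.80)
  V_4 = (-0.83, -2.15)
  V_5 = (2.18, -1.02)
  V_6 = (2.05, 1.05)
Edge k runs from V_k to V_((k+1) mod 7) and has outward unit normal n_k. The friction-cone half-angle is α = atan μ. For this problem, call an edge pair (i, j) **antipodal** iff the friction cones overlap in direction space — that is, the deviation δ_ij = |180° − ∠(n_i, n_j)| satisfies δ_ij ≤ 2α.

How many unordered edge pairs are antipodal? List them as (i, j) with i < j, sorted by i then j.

α = atan 0.45 = 24.23°;  2α = 48.46°
n_0 = (-0.0957, +0.9954)
n_1 = (-0.7020, +0.7122)
n_2 = (-0.9991, -0.0424)
n_3 = (-0.7097, -0.7045)
n_4 = (+0.3515, -0.9362)
n_5 = (+0.9980, +0.0627)
n_6 = (+0.5639, +0.8259)
  (0,1): δ = 140.91°  ·
  (0,2): δ = 93.06°  ·
  (0,3): δ = 50.71°  ·
  (0,4): δ = 15.08°  ✓
  (0,5): δ = 88.10°  ·
  (0,6): δ = 140.18°  ·
  (1,2): δ = 132.16°  ·
  (1,3): δ = 89.80°  ·
  (1,4): δ = 24.01°  ✓
  (1,5): δ = 49.01°  ·
  (1,6): δ = 101.09°  ·
  (2,3): δ = 137.64°  ·
  (2,4): δ = 71.85°  ·
  (2,5): δ = 1.16°  ✓
  (2,6): δ = 53.25°  ·
  (3,4): δ = 114.21°  ·
  (3,5): δ = 41.19°  ✓
  (3,6): δ = 10.89°  ✓
  (4,5): δ = 106.98°  ·
  (4,6): δ = 54.90°  ·
  (5,6): δ = 127.92°  ·
antipodal pairs: 5

count = 5; pairs: (0,4), (1,4), (2,5), (3,5), (3,6)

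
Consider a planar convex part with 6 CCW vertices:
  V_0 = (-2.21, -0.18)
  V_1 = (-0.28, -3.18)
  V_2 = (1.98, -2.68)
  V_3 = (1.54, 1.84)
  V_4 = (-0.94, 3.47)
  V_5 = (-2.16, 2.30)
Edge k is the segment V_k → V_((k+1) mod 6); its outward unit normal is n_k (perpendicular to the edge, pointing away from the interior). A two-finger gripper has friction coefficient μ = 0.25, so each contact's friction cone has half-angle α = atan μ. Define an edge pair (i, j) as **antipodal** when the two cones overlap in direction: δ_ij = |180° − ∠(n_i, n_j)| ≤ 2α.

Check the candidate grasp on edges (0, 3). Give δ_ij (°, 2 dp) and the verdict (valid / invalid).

δ = 23.93°, valid

α = atan 0.25 = 14.04°;  2α = 28.07°
edge 0: e_0 = (+1.93, -3.00);  n_0 = (-0.8410, -0.5410)
edge 3: e_3 = (-2.48, +1.63);  n_3 = (+0.5492, +0.8357)
∠(n_0, n_3) = 156.07°
δ = |180° − 156.07°| = 23.93°
23.93° ≤ 2α = 28.07°  →  valid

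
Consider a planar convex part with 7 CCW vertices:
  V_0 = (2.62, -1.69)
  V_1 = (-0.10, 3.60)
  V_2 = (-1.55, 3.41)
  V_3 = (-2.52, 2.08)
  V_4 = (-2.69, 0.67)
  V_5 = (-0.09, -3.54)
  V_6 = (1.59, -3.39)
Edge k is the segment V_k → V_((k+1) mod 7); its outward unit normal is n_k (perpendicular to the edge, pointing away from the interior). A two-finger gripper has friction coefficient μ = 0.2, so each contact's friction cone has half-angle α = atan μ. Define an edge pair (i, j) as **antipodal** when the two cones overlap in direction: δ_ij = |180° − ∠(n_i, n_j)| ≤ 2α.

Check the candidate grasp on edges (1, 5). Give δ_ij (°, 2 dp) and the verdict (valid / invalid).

δ = 2.36°, valid

α = atan 0.2 = 11.31°;  2α = 22.62°
edge 1: e_1 = (-1.45, -0.19);  n_1 = (-0.1299, +0.9915)
edge 5: e_5 = (+1.68, +0.15);  n_5 = (+0.0889, -0.9960)
∠(n_1, n_5) = 177.64°
δ = |180° − 177.64°| = 2.36°
2.36° ≤ 2α = 22.62°  →  valid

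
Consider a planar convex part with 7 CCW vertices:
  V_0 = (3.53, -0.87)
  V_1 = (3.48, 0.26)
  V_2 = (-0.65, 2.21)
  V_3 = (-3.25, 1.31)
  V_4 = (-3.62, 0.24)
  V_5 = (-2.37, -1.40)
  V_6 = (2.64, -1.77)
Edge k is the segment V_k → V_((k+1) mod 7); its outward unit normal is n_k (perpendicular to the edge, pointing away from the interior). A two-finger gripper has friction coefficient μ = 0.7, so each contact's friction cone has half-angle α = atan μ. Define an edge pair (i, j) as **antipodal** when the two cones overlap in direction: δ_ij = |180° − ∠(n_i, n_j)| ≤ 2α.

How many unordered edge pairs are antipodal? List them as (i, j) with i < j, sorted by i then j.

count = 7; pairs: (0,3), (0,4), (1,4), (1,5), (2,5), (2,6), (3,6)

α = atan 0.7 = 34.99°;  2α = 69.98°
n_0 = (+0.9990, +0.0442)
n_1 = (+0.4270, +0.9043)
n_2 = (-0.3271, +0.9450)
n_3 = (-0.9451, +0.3268)
n_4 = (-0.7953, -0.6062)
n_5 = (-0.0737, -0.9973)
n_6 = (+0.7110, -0.7031)
  (0,1): δ = 117.81°  ·
  (0,2): δ = 73.44°  ·
  (0,3): δ = 21.61°  ✓
  (0,4): δ = 34.78°  ✓
  (0,5): δ = 83.24°  ·
  (0,6): δ = 132.79°  ·
  (1,2): δ = 135.63°  ·
  (1,3): δ = 83.80°  ·
  (1,4): δ = 27.41°  ✓
  (1,5): δ = 21.05°  ✓
  (1,6): δ = 70.59°  ·
  (2,3): δ = 128.17°  ·
  (2,4): δ = 71.78°  ·
  (2,5): δ = 23.32°  ✓
  (2,6): δ = 26.23°  ✓
  (3,4): δ = 123.61°  ·
  (3,5): δ = 75.15°  ·
  (3,6): δ = 25.60°  ✓
  (4,5): δ = 131.54°  ·
  (4,6): δ = 81.99°  ·
  (5,6): δ = 130.46°  ·
antipodal pairs: 7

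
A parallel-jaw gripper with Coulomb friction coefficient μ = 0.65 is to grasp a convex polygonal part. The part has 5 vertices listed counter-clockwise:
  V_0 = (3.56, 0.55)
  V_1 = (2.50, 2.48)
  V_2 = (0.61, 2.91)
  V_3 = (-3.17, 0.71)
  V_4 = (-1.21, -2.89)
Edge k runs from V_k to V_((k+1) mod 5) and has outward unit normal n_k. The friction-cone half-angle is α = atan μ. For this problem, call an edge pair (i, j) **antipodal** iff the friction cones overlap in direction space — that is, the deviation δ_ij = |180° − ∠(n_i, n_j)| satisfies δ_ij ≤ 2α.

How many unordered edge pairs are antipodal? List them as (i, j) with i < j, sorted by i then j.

α = atan 0.65 = 33.02°;  2α = 66.05°
n_0 = (+0.8765, +0.4814)
n_1 = (+0.2218, +0.9751)
n_2 = (-0.5030, +0.8643)
n_3 = (-0.8783, -0.4782)
n_4 = (+0.5849, -0.8111)
  (0,1): δ = 131.59°  ·
  (0,2): δ = 88.58°  ·
  (0,3): δ = 0.21°  ✓
  (0,4): δ = 97.02°  ·
  (1,2): δ = 136.98°  ·
  (1,3): δ = 48.62°  ✓
  (1,4): δ = 48.62°  ✓
  (2,3): δ = 91.63°  ·
  (2,4): δ = 5.60°  ✓
  (3,4): δ = 82.77°  ·
antipodal pairs: 4

count = 4; pairs: (0,3), (1,3), (1,4), (2,4)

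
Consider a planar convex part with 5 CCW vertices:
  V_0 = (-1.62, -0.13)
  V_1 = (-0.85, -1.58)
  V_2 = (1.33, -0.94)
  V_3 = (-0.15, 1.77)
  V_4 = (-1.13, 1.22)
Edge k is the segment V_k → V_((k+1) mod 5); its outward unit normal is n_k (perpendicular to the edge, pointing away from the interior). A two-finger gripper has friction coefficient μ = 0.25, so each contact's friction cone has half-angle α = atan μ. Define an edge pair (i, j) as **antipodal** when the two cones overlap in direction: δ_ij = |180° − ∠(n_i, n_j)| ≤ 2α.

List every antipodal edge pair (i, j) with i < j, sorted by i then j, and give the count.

α = atan 0.25 = 14.04°;  2α = 28.07°
n_0 = (-0.8832, -0.4690)
n_1 = (+0.2817, -0.9595)
n_2 = (+0.8776, +0.4793)
n_3 = (-0.4894, +0.8721)
n_4 = (-0.9400, +0.3412)
  (0,1): δ = 101.61°  ·
  (0,2): δ = 0.67°  ✓
  (0,3): δ = 91.33°  ·
  (0,4): δ = 132.08°  ·
  (1,2): δ = 77.72°  ·
  (1,3): δ = 12.94°  ✓
  (1,4): δ = 53.69°  ·
  (2,3): δ = 89.34°  ·
  (2,4): δ = 48.59°  ·
  (3,4): δ = 139.25°  ·
antipodal pairs: 2

count = 2; pairs: (0,2), (1,3)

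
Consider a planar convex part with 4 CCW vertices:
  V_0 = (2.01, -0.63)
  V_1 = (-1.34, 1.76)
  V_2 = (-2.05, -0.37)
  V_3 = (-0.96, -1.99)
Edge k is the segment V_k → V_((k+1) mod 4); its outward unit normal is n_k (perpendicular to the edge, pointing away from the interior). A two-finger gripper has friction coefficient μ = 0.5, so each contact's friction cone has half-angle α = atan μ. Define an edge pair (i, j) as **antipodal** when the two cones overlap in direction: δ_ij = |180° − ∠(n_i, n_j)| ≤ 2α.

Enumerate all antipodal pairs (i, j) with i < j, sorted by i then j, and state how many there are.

count = 2; pairs: (0,2), (1,3)

α = atan 0.5 = 26.57°;  2α = 53.13°
n_0 = (+0.5808, +0.8141)
n_1 = (-0.9487, +0.3162)
n_2 = (-0.8297, -0.5582)
n_3 = (+0.4163, -0.9092)
  (0,1): δ = 72.93°  ·
  (0,2): δ = 20.56°  ✓
  (0,3): δ = 60.11°  ·
  (1,2): δ = 127.63°  ·
  (1,3): δ = 46.96°  ✓
  (2,3): δ = 99.33°  ·
antipodal pairs: 2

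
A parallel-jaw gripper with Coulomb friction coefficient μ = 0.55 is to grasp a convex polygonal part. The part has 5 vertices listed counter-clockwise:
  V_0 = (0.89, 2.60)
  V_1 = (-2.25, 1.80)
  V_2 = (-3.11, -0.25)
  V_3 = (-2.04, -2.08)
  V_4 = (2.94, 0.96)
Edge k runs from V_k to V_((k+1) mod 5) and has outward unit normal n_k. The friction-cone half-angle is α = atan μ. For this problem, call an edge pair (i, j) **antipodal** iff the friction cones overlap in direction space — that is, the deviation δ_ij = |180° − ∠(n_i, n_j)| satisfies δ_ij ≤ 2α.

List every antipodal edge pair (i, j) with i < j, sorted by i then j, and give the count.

α = atan 0.55 = 28.81°;  2α = 57.62°
n_0 = (-0.2469, +0.9690)
n_1 = (-0.9221, +0.3869)
n_2 = (-0.8633, -0.5048)
n_3 = (+0.5210, -0.8535)
n_4 = (+0.6247, +0.7809)
  (0,1): δ = 127.05°  ·
  (0,2): δ = 73.98°  ·
  (0,3): δ = 17.11°  ✓
  (0,4): δ = 127.05°  ·
  (1,2): δ = 126.93°  ·
  (1,3): δ = 35.84°  ✓
  (1,4): δ = 74.10°  ·
  (2,3): δ = 88.91°  ·
  (2,4): δ = 21.03°  ✓
  (3,4): δ = 70.06°  ·
antipodal pairs: 3

count = 3; pairs: (0,3), (1,3), (2,4)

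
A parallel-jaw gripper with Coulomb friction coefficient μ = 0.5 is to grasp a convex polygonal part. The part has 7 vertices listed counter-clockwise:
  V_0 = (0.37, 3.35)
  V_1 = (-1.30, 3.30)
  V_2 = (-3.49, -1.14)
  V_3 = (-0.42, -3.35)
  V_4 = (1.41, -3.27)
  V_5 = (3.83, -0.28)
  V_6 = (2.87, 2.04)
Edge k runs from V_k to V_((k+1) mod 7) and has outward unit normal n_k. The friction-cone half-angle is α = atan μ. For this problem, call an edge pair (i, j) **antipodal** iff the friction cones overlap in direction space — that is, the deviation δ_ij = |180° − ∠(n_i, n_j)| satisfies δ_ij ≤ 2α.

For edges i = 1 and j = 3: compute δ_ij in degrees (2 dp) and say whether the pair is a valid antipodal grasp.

δ = 61.24°, invalid

α = atan 0.5 = 26.57°;  2α = 53.13°
edge 1: e_1 = (-2.19, -4.44);  n_1 = (-0.8968, +0.4424)
edge 3: e_3 = (+1.83, +0.08);  n_3 = (+0.0437, -0.9990)
∠(n_1, n_3) = 118.76°
δ = |180° − 118.76°| = 61.24°
61.24° > 2α = 53.13°  →  invalid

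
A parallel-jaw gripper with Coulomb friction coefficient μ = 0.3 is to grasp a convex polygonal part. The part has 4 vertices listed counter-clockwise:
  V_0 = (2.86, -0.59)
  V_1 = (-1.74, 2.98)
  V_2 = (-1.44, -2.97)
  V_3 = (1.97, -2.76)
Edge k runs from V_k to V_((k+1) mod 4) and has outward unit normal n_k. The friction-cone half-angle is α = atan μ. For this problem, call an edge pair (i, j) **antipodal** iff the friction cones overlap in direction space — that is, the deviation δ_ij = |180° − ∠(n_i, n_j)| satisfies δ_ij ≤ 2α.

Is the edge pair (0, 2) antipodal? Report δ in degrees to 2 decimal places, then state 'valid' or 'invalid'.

δ = 41.34°, invalid

α = atan 0.3 = 16.70°;  2α = 33.40°
edge 0: e_0 = (-4.60, +3.57);  n_0 = (+0.6131, +0.7900)
edge 2: e_2 = (+3.41, +0.21);  n_2 = (+0.0615, -0.9981)
∠(n_0, n_2) = 138.66°
δ = |180° − 138.66°| = 41.34°
41.34° > 2α = 33.40°  →  invalid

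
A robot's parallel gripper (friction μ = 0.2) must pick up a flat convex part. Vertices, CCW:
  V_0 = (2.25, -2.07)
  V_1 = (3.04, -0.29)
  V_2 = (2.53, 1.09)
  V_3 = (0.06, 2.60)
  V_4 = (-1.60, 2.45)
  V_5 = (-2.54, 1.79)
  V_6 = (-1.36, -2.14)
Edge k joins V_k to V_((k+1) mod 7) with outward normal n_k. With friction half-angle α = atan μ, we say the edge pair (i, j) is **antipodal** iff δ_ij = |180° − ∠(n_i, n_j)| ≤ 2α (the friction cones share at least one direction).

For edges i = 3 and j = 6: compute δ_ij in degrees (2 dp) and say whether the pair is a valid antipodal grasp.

α = atan 0.2 = 11.31°;  2α = 22.62°
edge 3: e_3 = (-1.66, -0.15);  n_3 = (-0.0900, +0.9959)
edge 6: e_6 = (+3.61, +0.07);  n_6 = (+0.0194, -0.9998)
∠(n_3, n_6) = 175.95°
δ = |180° − 175.95°| = 4.05°
4.05° ≤ 2α = 22.62°  →  valid

δ = 4.05°, valid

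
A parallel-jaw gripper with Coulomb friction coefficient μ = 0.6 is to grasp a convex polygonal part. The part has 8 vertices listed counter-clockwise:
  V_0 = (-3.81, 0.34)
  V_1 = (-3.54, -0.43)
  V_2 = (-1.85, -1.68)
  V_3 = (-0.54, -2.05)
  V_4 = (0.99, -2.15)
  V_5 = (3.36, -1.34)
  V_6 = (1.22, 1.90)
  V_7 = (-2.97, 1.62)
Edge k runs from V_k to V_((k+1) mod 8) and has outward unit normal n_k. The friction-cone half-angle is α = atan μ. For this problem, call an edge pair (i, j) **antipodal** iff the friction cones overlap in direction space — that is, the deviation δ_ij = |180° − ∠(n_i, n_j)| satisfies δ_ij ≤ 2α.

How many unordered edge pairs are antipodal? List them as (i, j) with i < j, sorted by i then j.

α = atan 0.6 = 30.96°;  2α = 61.93°
n_0 = (-0.9437, -0.3309)
n_1 = (-0.5947, -0.8040)
n_2 = (-0.2718, -0.9624)
n_3 = (-0.0652, -0.9979)
n_4 = (+0.3234, -0.9463)
n_5 = (+0.8344, +0.5511)
n_6 = (-0.0667, +0.9978)
n_7 = (-0.8360, +0.5487)
  (0,1): δ = 145.81°  ·
  (0,2): δ = 125.10°  ·
  (0,3): δ = 113.06°  ·
  (0,4): δ = 90.45°  ·
  (0,5): δ = 14.12°  ✓
  (0,6): δ = 74.50°  ·
  (0,7): δ = 127.40°  ·
  (1,2): δ = 159.28°  ·
  (1,3): δ = 147.25°  ·
  (1,4): δ = 124.64°  ·
  (1,5): δ = 20.07°  ✓
  (1,6): δ = 40.31°  ✓
  (1,7): δ = 93.21°  ·
  (2,3): δ = 167.97°  ·
  (2,4): δ = 145.36°  ·
  (2,5): δ = 40.78°  ✓
  (2,6): δ = 19.60°  ✓
  (2,7): δ = 72.50°  ·
  (3,4): δ = 157.39°  ·
  (3,5): δ = 52.82°  ✓
  (3,6): δ = 7.56°  ✓
  (3,7): δ = 60.46°  ✓
  (4,5): δ = 75.42°  ·
  (4,6): δ = 15.05°  ✓
  (4,7): δ = 37.86°  ✓
  (5,6): δ = 119.62°  ·
  (5,7): δ = 66.72°  ·
  (6,7): δ = 127.10°  ·
antipodal pairs: 10

count = 10; pairs: (0,5), (1,5), (1,6), (2,5), (2,6), (3,5), (3,6), (3,7), (4,6), (4,7)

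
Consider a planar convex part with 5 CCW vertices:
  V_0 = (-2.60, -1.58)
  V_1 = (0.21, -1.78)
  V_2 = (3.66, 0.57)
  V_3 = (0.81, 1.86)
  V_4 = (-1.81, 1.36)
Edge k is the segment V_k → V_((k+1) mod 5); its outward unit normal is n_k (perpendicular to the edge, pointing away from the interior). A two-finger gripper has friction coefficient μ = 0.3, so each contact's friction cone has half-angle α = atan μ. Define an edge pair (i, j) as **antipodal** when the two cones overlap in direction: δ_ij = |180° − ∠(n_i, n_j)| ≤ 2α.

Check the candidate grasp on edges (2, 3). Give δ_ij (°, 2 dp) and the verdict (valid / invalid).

δ = 144.84°, invalid

α = atan 0.3 = 16.70°;  2α = 33.40°
edge 2: e_2 = (-2.85, +1.29);  n_2 = (+0.4124, +0.9110)
edge 3: e_3 = (-2.62, -0.50);  n_3 = (-0.1875, +0.9823)
∠(n_2, n_3) = 35.16°
δ = |180° − 35.16°| = 144.84°
144.84° > 2α = 33.40°  →  invalid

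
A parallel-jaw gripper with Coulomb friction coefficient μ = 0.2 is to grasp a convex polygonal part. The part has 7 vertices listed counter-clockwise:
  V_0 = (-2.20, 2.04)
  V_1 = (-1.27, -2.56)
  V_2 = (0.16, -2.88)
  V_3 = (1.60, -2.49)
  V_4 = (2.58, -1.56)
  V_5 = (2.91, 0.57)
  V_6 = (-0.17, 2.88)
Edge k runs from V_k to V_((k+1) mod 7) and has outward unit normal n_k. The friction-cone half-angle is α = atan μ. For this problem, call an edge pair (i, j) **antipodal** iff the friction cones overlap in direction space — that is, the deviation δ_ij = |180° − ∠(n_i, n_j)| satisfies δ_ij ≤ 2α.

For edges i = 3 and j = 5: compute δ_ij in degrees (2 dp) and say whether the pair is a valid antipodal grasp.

δ = 80.37°, invalid

α = atan 0.2 = 11.31°;  2α = 22.62°
edge 3: e_3 = (+0.98, +0.93);  n_3 = (+0.6884, -0.7254)
edge 5: e_5 = (-3.08, +2.31);  n_5 = (+0.6000, +0.8000)
∠(n_3, n_5) = 99.63°
δ = |180° − 99.63°| = 80.37°
80.37° > 2α = 22.62°  →  invalid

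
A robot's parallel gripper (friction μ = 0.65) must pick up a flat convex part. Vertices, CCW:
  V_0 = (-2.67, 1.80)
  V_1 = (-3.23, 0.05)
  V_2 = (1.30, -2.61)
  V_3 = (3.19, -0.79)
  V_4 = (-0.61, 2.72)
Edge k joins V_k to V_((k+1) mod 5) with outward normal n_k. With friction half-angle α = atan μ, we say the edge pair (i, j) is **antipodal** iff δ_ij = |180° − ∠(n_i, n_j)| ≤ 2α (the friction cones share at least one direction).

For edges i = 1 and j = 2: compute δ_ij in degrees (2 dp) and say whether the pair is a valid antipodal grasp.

δ = 105.66°, invalid

α = atan 0.65 = 33.02°;  2α = 66.05°
edge 1: e_1 = (+4.53, -2.66);  n_1 = (-0.5064, -0.8623)
edge 2: e_2 = (+1.89, +1.82);  n_2 = (+0.6936, -0.7203)
∠(n_1, n_2) = 74.34°
δ = |180° − 74.34°| = 105.66°
105.66° > 2α = 66.05°  →  invalid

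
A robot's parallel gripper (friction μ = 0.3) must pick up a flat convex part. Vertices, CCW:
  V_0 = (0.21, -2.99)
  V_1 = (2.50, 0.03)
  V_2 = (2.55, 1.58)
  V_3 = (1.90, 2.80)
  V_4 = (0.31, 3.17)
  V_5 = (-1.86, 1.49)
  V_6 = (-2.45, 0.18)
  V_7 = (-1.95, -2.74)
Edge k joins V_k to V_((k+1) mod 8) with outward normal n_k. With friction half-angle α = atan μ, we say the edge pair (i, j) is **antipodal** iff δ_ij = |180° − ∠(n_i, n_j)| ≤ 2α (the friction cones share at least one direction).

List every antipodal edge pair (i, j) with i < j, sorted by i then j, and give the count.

α = atan 0.3 = 16.70°;  2α = 33.40°
n_0 = (+0.7968, -0.6042)
n_1 = (+0.9995, -0.0322)
n_2 = (+0.8826, +0.4702)
n_3 = (+0.2266, +0.9740)
n_4 = (-0.6122, +0.7907)
n_5 = (-0.9118, +0.4107)
n_6 = (-0.9857, -0.1688)
n_7 = (-0.1150, -0.9934)
  (0,1): δ = 144.68°  ·
  (0,2): δ = 114.78°  ·
  (0,3): δ = 65.93°  ·
  (0,4): δ = 15.08°  ✓
  (0,5): δ = 12.93°  ✓
  (0,6): δ = 46.89°  ·
  (0,7): δ = 120.57°  ·
  (1,2): δ = 150.10°  ·
  (1,3): δ = 101.25°  ·
  (1,4): δ = 50.41°  ·
  (1,5): δ = 22.40°  ✓
  (1,6): δ = 11.56°  ✓
  (1,7): δ = 85.25°  ·
  (2,3): δ = 131.15°  ·
  (2,4): δ = 80.30°  ·
  (2,5): δ = 52.29°  ·
  (2,6): δ = 18.33°  ✓
  (2,7): δ = 55.35°  ·
  (3,4): δ = 129.15°  ·
  (3,5): δ = 101.15°  ·
  (3,6): δ = 67.18°  ·
  (3,7): δ = 6.50°  ✓
  (4,5): δ = 151.99°  ·
  (4,6): δ = 118.03°  ·
  (4,7): δ = 44.35°  ·
  (5,6): δ = 146.04°  ·
  (5,7): δ = 72.36°  ·
  (6,7): δ = 106.32°  ·
antipodal pairs: 6

count = 6; pairs: (0,4), (0,5), (1,5), (1,6), (2,6), (3,7)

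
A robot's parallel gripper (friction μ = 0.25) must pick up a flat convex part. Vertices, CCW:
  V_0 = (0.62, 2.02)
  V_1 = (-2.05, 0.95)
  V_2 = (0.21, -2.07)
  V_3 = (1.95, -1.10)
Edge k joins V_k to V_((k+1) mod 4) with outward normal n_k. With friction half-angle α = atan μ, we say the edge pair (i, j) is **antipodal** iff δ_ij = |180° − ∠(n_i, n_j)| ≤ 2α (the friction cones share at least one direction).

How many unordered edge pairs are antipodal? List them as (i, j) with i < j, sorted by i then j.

count = 2; pairs: (0,2), (1,3)

α = atan 0.25 = 14.04°;  2α = 28.07°
n_0 = (-0.3720, +0.9282)
n_1 = (-0.8006, -0.5992)
n_2 = (+0.4869, -0.8734)
n_3 = (+0.9199, +0.3921)
  (0,1): δ = 75.03°  ·
  (0,2): δ = 7.30°  ✓
  (0,3): δ = 91.25°  ·
  (1,2): δ = 97.67°  ·
  (1,3): δ = 13.72°  ✓
  (2,3): δ = 96.05°  ·
antipodal pairs: 2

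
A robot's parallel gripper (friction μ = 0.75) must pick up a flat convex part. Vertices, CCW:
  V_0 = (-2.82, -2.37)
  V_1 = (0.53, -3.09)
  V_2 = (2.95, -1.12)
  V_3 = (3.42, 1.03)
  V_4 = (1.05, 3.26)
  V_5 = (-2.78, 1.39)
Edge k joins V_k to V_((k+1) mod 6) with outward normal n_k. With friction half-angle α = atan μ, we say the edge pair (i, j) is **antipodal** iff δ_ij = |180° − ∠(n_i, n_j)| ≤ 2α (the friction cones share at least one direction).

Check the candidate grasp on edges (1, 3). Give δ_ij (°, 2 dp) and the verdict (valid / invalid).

δ = 82.40°, invalid

α = atan 0.75 = 36.87°;  2α = 73.74°
edge 1: e_1 = (+2.42, +1.97);  n_1 = (+0.6313, -0.7755)
edge 3: e_3 = (-2.37, +2.23);  n_3 = (+0.6853, +0.7283)
∠(n_1, n_3) = 97.60°
δ = |180° − 97.60°| = 82.40°
82.40° > 2α = 73.74°  →  invalid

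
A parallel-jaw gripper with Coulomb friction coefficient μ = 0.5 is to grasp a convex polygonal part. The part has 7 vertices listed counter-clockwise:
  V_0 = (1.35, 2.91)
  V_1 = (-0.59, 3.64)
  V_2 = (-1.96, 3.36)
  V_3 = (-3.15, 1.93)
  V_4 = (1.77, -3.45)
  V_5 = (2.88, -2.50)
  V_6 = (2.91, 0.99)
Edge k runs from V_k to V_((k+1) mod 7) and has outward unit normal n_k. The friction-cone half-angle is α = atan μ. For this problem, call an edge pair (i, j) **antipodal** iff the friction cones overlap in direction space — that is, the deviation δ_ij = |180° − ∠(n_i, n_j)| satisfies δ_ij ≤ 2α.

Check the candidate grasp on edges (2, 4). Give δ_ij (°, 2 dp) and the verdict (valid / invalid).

δ = 9.68°, valid

α = atan 0.5 = 26.57°;  2α = 53.13°
edge 2: e_2 = (-1.19, -1.43);  n_2 = (-0.7687, +0.6397)
edge 4: e_4 = (+1.11, +0.95);  n_4 = (+0.6502, -0.7597)
∠(n_2, n_4) = 170.32°
δ = |180° − 170.32°| = 9.68°
9.68° ≤ 2α = 53.13°  →  valid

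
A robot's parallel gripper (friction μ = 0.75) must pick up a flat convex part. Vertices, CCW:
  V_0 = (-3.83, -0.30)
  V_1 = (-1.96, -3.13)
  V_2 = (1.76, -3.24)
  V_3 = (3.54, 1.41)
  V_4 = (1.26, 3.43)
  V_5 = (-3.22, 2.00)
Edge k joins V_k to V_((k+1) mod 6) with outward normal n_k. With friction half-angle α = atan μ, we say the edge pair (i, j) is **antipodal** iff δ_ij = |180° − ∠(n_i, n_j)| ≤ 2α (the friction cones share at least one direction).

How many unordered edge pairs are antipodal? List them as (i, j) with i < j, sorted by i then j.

count = 7; pairs: (0,2), (0,3), (1,3), (1,4), (2,4), (2,5), (3,5)

α = atan 0.75 = 36.87°;  2α = 73.74°
n_0 = (-0.8343, -0.5513)
n_1 = (-0.0296, -0.9996)
n_2 = (+0.9339, -0.3575)
n_3 = (+0.6631, +0.7485)
n_4 = (-0.3041, +0.9526)
n_5 = (-0.9666, +0.2564)
  (0,1): δ = 125.15°  ·
  (0,2): δ = 54.40°  ✓
  (0,3): δ = 15.00°  ✓
  (0,4): δ = 74.25°  ·
  (0,5): δ = 131.69°  ·
  (1,2): δ = 109.25°  ·
  (1,3): δ = 39.85°  ✓
  (1,4): δ = 19.40°  ✓
  (1,5): δ = 76.84°  ·
  (2,3): δ = 110.59°  ·
  (2,4): δ = 51.35°  ✓
  (2,5): δ = 6.09°  ✓
  (3,4): δ = 120.76°  ·
  (3,5): δ = 63.31°  ✓
  (4,5): δ = 122.56°  ·
antipodal pairs: 7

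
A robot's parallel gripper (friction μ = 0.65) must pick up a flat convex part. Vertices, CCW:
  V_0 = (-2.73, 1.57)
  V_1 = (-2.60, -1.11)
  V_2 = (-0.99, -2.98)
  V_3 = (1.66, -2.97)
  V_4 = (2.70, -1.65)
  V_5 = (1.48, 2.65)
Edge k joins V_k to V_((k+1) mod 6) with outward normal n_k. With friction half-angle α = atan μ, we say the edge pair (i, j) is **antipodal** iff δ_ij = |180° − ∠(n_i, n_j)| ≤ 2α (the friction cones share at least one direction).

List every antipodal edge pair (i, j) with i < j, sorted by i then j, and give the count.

count = 6; pairs: (0,3), (0,4), (1,4), (1,5), (2,5), (3,5)

α = atan 0.65 = 33.02°;  2α = 66.05°
n_0 = (-0.9988, -0.0485)
n_1 = (-0.7578, -0.6525)
n_2 = (+0.0038, -1.0000)
n_3 = (+0.7855, -0.6189)
n_4 = (+0.9620, +0.2729)
n_5 = (-0.2485, +0.9686)
  (0,1): δ = 142.05°  ·
  (0,2): δ = 92.56°  ·
  (0,3): δ = 41.01°  ✓
  (0,4): δ = 13.06°  ✓
  (0,5): δ = 101.61°  ·
  (1,2): δ = 130.51°  ·
  (1,3): δ = 78.96°  ·
  (1,4): δ = 24.89°  ✓
  (1,5): δ = 63.66°  ✓
  (2,3): δ = 128.45°  ·
  (2,4): δ = 74.38°  ·
  (2,5): δ = 14.17°  ✓
  (3,4): δ = 125.93°  ·
  (3,5): δ = 37.38°  ✓
  (4,5): δ = 91.45°  ·
antipodal pairs: 6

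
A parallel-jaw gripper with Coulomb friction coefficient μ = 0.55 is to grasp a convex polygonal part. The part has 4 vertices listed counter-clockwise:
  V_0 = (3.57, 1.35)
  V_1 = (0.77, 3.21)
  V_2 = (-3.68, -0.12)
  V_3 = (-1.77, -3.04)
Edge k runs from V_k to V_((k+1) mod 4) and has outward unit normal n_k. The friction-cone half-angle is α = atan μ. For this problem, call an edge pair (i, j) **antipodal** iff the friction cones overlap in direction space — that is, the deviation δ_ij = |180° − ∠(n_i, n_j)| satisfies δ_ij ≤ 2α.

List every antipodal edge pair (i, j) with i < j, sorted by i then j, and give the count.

α = atan 0.55 = 28.81°;  2α = 57.62°
n_0 = (+0.5533, +0.8330)
n_1 = (-0.5991, +0.8006)
n_2 = (-0.8369, -0.5474)
n_3 = (+0.6350, -0.7725)
  (0,1): δ = 109.60°  ·
  (0,2): δ = 23.22°  ✓
  (0,3): δ = 73.02°  ·
  (1,2): δ = 93.62°  ·
  (1,3): δ = 2.62°  ✓
  (2,3): δ = 83.77°  ·
antipodal pairs: 2

count = 2; pairs: (0,2), (1,3)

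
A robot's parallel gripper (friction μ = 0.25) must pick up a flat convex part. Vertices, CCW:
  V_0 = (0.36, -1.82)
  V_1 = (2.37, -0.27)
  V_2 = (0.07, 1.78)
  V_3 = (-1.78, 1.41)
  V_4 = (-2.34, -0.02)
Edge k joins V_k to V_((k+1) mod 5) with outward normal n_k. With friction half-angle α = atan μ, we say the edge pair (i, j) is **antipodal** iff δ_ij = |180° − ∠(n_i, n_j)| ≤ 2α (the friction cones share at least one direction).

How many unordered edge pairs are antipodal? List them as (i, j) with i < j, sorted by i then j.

α = atan 0.25 = 14.04°;  2α = 28.07°
n_0 = (+0.6107, -0.7919)
n_1 = (+0.6654, +0.7465)
n_2 = (-0.1961, +0.9806)
n_3 = (-0.9311, +0.3646)
n_4 = (-0.5547, -0.8321)
  (0,1): δ = 79.35°  ·
  (0,2): δ = 26.33°  ✓
  (0,3): δ = 30.98°  ·
  (0,4): δ = 108.67°  ·
  (1,2): δ = 126.98°  ·
  (1,3): δ = 69.67°  ·
  (1,4): δ = 8.02°  ✓
  (2,3): δ = 122.70°  ·
  (2,4): δ = 45.00°  ·
  (3,4): δ = 102.30°  ·
antipodal pairs: 2

count = 2; pairs: (0,2), (1,4)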